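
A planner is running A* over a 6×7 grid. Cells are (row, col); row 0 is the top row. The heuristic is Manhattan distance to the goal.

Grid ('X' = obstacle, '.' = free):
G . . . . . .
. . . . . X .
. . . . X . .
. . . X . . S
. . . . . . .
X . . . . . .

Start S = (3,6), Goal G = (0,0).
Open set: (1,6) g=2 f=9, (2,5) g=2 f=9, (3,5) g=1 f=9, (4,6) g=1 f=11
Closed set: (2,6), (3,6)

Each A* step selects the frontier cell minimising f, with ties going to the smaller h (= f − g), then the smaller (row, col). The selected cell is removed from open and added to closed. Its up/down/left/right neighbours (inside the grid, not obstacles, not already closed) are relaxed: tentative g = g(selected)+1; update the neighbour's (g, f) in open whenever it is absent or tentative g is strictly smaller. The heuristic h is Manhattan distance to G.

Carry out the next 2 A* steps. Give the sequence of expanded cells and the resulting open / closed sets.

step 1: expand (1,6) (f=9, h=7) → closed; open now [(0,6) g=3 f=9, (2,5) g=2 f=9, (3,5) g=1 f=9, (4,6) g=1 f=11]
step 2: expand (0,6) (f=9, h=6) → closed; open now [(0,5) g=4 f=9, (2,5) g=2 f=9, (3,5) g=1 f=9, (4,6) g=1 f=11]

order=[(1,6) → (0,6)]; open=[(0,5) g=4 f=9, (2,5) g=2 f=9, (3,5) g=1 f=9, (4,6) g=1 f=11]; closed=[(0,6), (1,6), (2,6), (3,6)]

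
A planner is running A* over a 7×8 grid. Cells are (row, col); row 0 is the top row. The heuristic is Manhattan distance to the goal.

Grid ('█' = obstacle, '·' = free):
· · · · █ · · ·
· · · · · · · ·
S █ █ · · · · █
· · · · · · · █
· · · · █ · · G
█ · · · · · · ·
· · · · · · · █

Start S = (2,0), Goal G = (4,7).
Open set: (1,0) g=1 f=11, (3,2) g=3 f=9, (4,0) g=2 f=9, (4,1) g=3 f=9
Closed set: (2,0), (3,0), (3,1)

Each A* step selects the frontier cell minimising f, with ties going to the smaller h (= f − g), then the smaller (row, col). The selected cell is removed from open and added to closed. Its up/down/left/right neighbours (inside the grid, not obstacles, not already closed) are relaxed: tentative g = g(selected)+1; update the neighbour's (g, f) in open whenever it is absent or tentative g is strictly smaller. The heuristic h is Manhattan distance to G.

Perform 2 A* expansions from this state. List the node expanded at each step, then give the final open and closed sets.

step 1: expand (3,2) (f=9, h=6) → closed; open now [(1,0) g=1 f=11, (3,3) g=4 f=9, (4,0) g=2 f=9, (4,1) g=3 f=9, (4,2) g=4 f=9]
step 2: expand (3,3) (f=9, h=5) → closed; open now [(1,0) g=1 f=11, (2,3) g=5 f=11, (3,4) g=5 f=9, (4,0) g=2 f=9, (4,1) g=3 f=9, (4,2) g=4 f=9, (4,3) g=5 f=9]

order=[(3,2) → (3,3)]; open=[(1,0) g=1 f=11, (2,3) g=5 f=11, (3,4) g=5 f=9, (4,0) g=2 f=9, (4,1) g=3 f=9, (4,2) g=4 f=9, (4,3) g=5 f=9]; closed=[(2,0), (3,0), (3,1), (3,2), (3,3)]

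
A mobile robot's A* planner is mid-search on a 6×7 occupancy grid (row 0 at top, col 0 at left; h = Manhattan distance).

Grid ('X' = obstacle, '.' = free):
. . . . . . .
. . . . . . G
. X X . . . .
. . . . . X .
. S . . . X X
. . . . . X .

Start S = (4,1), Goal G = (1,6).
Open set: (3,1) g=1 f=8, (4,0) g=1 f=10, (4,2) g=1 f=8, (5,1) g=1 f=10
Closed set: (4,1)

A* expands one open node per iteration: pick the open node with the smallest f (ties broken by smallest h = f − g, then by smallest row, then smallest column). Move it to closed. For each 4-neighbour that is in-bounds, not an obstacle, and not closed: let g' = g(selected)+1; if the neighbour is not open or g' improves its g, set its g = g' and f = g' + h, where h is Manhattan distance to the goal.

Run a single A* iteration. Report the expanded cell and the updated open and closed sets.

step 1: expand (3,1) (f=8, h=7) → closed; open now [(3,0) g=2 f=10, (3,2) g=2 f=8, (4,0) g=1 f=10, (4,2) g=1 f=8, (5,1) g=1 f=10]

expanded=(3,1); open=[(3,0) g=2 f=10, (3,2) g=2 f=8, (4,0) g=1 f=10, (4,2) g=1 f=8, (5,1) g=1 f=10]; closed=[(3,1), (4,1)]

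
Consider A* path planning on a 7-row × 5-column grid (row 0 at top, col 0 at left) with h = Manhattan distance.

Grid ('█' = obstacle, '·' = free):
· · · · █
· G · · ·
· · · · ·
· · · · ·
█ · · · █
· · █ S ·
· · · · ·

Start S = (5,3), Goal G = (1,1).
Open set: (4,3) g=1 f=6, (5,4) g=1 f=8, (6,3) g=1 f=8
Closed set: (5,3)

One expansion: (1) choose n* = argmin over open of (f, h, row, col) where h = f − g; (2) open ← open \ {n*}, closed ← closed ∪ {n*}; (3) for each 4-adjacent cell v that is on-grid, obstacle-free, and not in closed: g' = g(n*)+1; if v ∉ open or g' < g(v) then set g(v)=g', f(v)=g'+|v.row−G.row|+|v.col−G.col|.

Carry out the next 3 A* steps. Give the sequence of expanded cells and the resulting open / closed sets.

step 1: expand (4,3) (f=6, h=5) → closed; open now [(3,3) g=2 f=6, (4,2) g=2 f=6, (5,4) g=1 f=8, (6,3) g=1 f=8]
step 2: expand (3,3) (f=6, h=4) → closed; open now [(2,3) g=3 f=6, (3,2) g=3 f=6, (3,4) g=3 f=8, (4,2) g=2 f=6, (5,4) g=1 f=8, (6,3) g=1 f=8]
step 3: expand (2,3) (f=6, h=3) → closed; open now [(1,3) g=4 f=6, (2,2) g=4 f=6, (2,4) g=4 f=8, (3,2) g=3 f=6, (3,4) g=3 f=8, (4,2) g=2 f=6, (5,4) g=1 f=8, (6,3) g=1 f=8]

order=[(4,3) → (3,3) → (2,3)]; open=[(1,3) g=4 f=6, (2,2) g=4 f=6, (2,4) g=4 f=8, (3,2) g=3 f=6, (3,4) g=3 f=8, (4,2) g=2 f=6, (5,4) g=1 f=8, (6,3) g=1 f=8]; closed=[(2,3), (3,3), (4,3), (5,3)]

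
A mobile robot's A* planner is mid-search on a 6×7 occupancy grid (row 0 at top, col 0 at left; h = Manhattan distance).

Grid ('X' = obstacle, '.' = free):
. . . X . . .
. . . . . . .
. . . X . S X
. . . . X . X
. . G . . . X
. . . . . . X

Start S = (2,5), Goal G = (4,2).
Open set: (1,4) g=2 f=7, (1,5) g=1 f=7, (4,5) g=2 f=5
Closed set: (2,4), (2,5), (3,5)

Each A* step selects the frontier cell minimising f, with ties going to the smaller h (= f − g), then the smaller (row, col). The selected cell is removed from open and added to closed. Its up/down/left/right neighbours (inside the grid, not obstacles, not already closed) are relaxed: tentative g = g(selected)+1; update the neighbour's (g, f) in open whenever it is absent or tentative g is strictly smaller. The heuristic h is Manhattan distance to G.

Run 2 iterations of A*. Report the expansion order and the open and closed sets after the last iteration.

step 1: expand (4,5) (f=5, h=3) → closed; open now [(1,4) g=2 f=7, (1,5) g=1 f=7, (4,4) g=3 f=5, (5,5) g=3 f=7]
step 2: expand (4,4) (f=5, h=2) → closed; open now [(1,4) g=2 f=7, (1,5) g=1 f=7, (4,3) g=4 f=5, (5,4) g=4 f=7, (5,5) g=3 f=7]

order=[(4,5) → (4,4)]; open=[(1,4) g=2 f=7, (1,5) g=1 f=7, (4,3) g=4 f=5, (5,4) g=4 f=7, (5,5) g=3 f=7]; closed=[(2,4), (2,5), (3,5), (4,4), (4,5)]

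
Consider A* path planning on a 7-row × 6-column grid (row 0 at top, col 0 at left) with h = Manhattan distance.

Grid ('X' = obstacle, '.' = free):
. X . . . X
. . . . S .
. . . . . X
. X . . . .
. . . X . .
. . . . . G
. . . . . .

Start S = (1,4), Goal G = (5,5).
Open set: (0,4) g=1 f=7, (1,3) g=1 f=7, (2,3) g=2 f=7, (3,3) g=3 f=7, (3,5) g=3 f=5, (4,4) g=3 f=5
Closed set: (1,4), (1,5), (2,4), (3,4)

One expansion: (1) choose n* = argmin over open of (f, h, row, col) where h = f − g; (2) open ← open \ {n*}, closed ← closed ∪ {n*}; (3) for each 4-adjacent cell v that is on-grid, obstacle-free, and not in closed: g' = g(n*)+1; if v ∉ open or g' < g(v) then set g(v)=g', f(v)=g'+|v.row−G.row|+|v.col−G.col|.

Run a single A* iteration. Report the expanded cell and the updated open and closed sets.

step 1: expand (3,5) (f=5, h=2) → closed; open now [(0,4) g=1 f=7, (1,3) g=1 f=7, (2,3) g=2 f=7, (3,3) g=3 f=7, (4,4) g=3 f=5, (4,5) g=4 f=5]

expanded=(3,5); open=[(0,4) g=1 f=7, (1,3) g=1 f=7, (2,3) g=2 f=7, (3,3) g=3 f=7, (4,4) g=3 f=5, (4,5) g=4 f=5]; closed=[(1,4), (1,5), (2,4), (3,4), (3,5)]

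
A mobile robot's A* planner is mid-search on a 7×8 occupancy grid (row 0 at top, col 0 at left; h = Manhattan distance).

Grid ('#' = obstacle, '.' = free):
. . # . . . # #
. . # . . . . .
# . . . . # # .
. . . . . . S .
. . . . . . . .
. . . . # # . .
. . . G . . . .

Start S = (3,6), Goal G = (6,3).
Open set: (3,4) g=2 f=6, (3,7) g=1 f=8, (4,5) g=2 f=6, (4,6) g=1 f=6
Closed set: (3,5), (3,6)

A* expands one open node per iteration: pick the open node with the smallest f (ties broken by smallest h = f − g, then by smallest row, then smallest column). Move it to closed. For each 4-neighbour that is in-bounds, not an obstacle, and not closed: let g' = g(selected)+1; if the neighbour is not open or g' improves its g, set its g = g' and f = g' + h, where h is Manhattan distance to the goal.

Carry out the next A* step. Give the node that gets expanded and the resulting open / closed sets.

expanded=(3,4); open=[(2,4) g=3 f=8, (3,3) g=3 f=6, (3,7) g=1 f=8, (4,4) g=3 f=6, (4,5) g=2 f=6, (4,6) g=1 f=6]; closed=[(3,4), (3,5), (3,6)]

step 1: expand (3,4) (f=6, h=4) → closed; open now [(2,4) g=3 f=8, (3,3) g=3 f=6, (3,7) g=1 f=8, (4,4) g=3 f=6, (4,5) g=2 f=6, (4,6) g=1 f=6]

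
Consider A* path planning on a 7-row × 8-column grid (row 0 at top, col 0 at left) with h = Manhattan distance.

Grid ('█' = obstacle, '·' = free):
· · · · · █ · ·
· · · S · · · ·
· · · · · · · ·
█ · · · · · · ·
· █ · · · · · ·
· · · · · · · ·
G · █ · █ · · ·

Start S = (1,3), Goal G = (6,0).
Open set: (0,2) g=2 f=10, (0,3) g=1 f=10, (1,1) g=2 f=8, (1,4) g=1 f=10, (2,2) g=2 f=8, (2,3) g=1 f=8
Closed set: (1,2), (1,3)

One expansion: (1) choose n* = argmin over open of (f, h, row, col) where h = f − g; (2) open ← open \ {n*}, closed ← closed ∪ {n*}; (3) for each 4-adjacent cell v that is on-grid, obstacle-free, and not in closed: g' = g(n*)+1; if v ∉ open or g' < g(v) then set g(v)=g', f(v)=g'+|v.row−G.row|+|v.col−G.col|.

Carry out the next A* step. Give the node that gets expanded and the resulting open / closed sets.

expanded=(1,1); open=[(0,1) g=3 f=10, (0,2) g=2 f=10, (0,3) g=1 f=10, (1,0) g=3 f=8, (1,4) g=1 f=10, (2,1) g=3 f=8, (2,2) g=2 f=8, (2,3) g=1 f=8]; closed=[(1,1), (1,2), (1,3)]

step 1: expand (1,1) (f=8, h=6) → closed; open now [(0,1) g=3 f=10, (0,2) g=2 f=10, (0,3) g=1 f=10, (1,0) g=3 f=8, (1,4) g=1 f=10, (2,1) g=3 f=8, (2,2) g=2 f=8, (2,3) g=1 f=8]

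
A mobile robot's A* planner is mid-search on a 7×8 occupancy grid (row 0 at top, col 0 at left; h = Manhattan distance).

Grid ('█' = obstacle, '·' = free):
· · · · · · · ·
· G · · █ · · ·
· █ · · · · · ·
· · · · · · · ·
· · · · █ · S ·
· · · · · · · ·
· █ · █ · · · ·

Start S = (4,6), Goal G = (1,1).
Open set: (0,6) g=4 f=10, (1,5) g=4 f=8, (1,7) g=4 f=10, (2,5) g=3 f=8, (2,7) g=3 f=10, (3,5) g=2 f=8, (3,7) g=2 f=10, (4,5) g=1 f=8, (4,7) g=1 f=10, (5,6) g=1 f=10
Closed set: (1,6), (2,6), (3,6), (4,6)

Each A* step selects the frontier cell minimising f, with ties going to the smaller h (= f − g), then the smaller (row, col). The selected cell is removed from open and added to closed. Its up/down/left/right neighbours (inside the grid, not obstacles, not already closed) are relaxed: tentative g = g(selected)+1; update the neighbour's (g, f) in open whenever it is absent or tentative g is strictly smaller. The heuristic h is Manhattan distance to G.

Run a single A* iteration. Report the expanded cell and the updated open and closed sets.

expanded=(1,5); open=[(0,5) g=5 f=10, (0,6) g=4 f=10, (1,7) g=4 f=10, (2,5) g=3 f=8, (2,7) g=3 f=10, (3,5) g=2 f=8, (3,7) g=2 f=10, (4,5) g=1 f=8, (4,7) g=1 f=10, (5,6) g=1 f=10]; closed=[(1,5), (1,6), (2,6), (3,6), (4,6)]

step 1: expand (1,5) (f=8, h=4) → closed; open now [(0,5) g=5 f=10, (0,6) g=4 f=10, (1,7) g=4 f=10, (2,5) g=3 f=8, (2,7) g=3 f=10, (3,5) g=2 f=8, (3,7) g=2 f=10, (4,5) g=1 f=8, (4,7) g=1 f=10, (5,6) g=1 f=10]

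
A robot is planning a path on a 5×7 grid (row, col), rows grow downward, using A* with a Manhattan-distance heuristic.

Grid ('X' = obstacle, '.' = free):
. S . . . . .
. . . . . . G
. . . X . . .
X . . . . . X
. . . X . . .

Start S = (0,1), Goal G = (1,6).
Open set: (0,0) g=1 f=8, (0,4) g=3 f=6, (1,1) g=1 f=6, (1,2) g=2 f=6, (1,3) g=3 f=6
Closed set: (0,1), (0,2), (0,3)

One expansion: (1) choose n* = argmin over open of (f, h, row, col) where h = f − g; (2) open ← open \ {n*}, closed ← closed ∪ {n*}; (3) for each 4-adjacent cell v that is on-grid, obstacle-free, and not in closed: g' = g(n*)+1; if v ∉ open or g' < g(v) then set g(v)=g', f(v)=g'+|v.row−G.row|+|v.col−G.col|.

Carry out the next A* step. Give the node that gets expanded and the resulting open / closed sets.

expanded=(0,4); open=[(0,0) g=1 f=8, (0,5) g=4 f=6, (1,1) g=1 f=6, (1,2) g=2 f=6, (1,3) g=3 f=6, (1,4) g=4 f=6]; closed=[(0,1), (0,2), (0,3), (0,4)]

step 1: expand (0,4) (f=6, h=3) → closed; open now [(0,0) g=1 f=8, (0,5) g=4 f=6, (1,1) g=1 f=6, (1,2) g=2 f=6, (1,3) g=3 f=6, (1,4) g=4 f=6]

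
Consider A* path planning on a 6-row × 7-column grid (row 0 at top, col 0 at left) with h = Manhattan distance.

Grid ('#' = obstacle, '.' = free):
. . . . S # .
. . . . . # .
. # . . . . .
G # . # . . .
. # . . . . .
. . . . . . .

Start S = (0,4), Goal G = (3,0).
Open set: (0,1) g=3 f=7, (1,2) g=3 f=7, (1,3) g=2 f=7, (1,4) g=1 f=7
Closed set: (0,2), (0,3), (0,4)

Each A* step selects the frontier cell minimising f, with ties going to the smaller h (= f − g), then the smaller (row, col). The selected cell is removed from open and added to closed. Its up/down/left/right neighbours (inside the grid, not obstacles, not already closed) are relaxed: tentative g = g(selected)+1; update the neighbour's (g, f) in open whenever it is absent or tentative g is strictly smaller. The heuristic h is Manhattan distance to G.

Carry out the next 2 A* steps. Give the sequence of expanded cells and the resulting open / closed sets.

step 1: expand (0,1) (f=7, h=4) → closed; open now [(0,0) g=4 f=7, (1,1) g=4 f=7, (1,2) g=3 f=7, (1,3) g=2 f=7, (1,4) g=1 f=7]
step 2: expand (0,0) (f=7, h=3) → closed; open now [(1,0) g=5 f=7, (1,1) g=4 f=7, (1,2) g=3 f=7, (1,3) g=2 f=7, (1,4) g=1 f=7]

order=[(0,1) → (0,0)]; open=[(1,0) g=5 f=7, (1,1) g=4 f=7, (1,2) g=3 f=7, (1,3) g=2 f=7, (1,4) g=1 f=7]; closed=[(0,0), (0,1), (0,2), (0,3), (0,4)]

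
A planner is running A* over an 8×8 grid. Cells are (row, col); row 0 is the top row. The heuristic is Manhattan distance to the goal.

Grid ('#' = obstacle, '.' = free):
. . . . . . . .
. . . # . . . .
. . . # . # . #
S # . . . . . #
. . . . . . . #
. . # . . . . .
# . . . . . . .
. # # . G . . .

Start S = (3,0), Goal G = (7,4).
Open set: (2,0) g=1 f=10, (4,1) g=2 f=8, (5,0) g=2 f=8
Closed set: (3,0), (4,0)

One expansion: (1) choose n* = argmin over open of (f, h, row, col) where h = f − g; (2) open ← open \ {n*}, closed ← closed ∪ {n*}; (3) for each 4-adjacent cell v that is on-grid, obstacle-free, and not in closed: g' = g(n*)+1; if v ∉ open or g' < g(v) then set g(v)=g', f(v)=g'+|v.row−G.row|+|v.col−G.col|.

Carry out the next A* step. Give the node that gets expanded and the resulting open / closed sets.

step 1: expand (4,1) (f=8, h=6) → closed; open now [(2,0) g=1 f=10, (4,2) g=3 f=8, (5,0) g=2 f=8, (5,1) g=3 f=8]

expanded=(4,1); open=[(2,0) g=1 f=10, (4,2) g=3 f=8, (5,0) g=2 f=8, (5,1) g=3 f=8]; closed=[(3,0), (4,0), (4,1)]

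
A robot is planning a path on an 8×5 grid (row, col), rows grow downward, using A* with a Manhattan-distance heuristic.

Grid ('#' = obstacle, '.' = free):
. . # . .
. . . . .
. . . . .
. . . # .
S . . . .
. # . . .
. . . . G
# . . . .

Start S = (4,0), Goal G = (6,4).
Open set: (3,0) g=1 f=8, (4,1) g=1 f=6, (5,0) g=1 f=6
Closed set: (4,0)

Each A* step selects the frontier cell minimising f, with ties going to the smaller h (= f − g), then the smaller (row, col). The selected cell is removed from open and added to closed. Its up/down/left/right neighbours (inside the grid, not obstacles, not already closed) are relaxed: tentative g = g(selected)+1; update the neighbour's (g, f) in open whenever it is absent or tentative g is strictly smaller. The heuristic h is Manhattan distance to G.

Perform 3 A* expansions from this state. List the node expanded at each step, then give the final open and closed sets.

step 1: expand (4,1) (f=6, h=5) → closed; open now [(3,0) g=1 f=8, (3,1) g=2 f=8, (4,2) g=2 f=6, (5,0) g=1 f=6]
step 2: expand (4,2) (f=6, h=4) → closed; open now [(3,0) g=1 f=8, (3,1) g=2 f=8, (3,2) g=3 f=8, (4,3) g=3 f=6, (5,0) g=1 f=6, (5,2) g=3 f=6]
step 3: expand (4,3) (f=6, h=3) → closed; open now [(3,0) g=1 f=8, (3,1) g=2 f=8, (3,2) g=3 f=8, (4,4) g=4 f=6, (5,0) g=1 f=6, (5,2) g=3 f=6, (5,3) g=4 f=6]

order=[(4,1) → (4,2) → (4,3)]; open=[(3,0) g=1 f=8, (3,1) g=2 f=8, (3,2) g=3 f=8, (4,4) g=4 f=6, (5,0) g=1 f=6, (5,2) g=3 f=6, (5,3) g=4 f=6]; closed=[(4,0), (4,1), (4,2), (4,3)]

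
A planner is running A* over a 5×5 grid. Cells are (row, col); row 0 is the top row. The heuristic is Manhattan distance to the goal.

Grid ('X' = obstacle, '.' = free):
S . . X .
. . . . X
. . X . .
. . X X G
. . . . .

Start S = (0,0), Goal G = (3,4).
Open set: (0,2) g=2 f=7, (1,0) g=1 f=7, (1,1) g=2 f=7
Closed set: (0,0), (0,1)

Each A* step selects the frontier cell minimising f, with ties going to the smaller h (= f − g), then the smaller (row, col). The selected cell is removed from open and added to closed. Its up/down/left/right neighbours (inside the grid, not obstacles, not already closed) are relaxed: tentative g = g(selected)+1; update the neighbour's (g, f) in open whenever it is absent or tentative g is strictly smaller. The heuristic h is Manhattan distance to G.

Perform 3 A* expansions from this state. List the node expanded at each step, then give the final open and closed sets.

order=[(0,2) → (1,2) → (1,3)]; open=[(1,0) g=1 f=7, (1,1) g=2 f=7, (2,3) g=5 f=7]; closed=[(0,0), (0,1), (0,2), (1,2), (1,3)]

step 1: expand (0,2) (f=7, h=5) → closed; open now [(1,0) g=1 f=7, (1,1) g=2 f=7, (1,2) g=3 f=7]
step 2: expand (1,2) (f=7, h=4) → closed; open now [(1,0) g=1 f=7, (1,1) g=2 f=7, (1,3) g=4 f=7]
step 3: expand (1,3) (f=7, h=3) → closed; open now [(1,0) g=1 f=7, (1,1) g=2 f=7, (2,3) g=5 f=7]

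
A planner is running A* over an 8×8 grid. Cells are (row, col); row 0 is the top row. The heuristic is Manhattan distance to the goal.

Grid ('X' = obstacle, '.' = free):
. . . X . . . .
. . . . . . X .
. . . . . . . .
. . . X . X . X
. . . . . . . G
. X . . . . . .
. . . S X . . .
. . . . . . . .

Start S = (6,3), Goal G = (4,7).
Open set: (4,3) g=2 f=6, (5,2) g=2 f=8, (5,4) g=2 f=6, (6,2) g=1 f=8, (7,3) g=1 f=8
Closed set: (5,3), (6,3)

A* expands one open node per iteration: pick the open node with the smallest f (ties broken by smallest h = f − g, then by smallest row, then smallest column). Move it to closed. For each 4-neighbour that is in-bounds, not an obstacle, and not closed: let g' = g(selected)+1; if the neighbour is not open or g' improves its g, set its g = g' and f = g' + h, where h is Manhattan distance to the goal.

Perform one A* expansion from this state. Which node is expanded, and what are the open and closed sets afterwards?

expanded=(4,3); open=[(4,2) g=3 f=8, (4,4) g=3 f=6, (5,2) g=2 f=8, (5,4) g=2 f=6, (6,2) g=1 f=8, (7,3) g=1 f=8]; closed=[(4,3), (5,3), (6,3)]

step 1: expand (4,3) (f=6, h=4) → closed; open now [(4,2) g=3 f=8, (4,4) g=3 f=6, (5,2) g=2 f=8, (5,4) g=2 f=6, (6,2) g=1 f=8, (7,3) g=1 f=8]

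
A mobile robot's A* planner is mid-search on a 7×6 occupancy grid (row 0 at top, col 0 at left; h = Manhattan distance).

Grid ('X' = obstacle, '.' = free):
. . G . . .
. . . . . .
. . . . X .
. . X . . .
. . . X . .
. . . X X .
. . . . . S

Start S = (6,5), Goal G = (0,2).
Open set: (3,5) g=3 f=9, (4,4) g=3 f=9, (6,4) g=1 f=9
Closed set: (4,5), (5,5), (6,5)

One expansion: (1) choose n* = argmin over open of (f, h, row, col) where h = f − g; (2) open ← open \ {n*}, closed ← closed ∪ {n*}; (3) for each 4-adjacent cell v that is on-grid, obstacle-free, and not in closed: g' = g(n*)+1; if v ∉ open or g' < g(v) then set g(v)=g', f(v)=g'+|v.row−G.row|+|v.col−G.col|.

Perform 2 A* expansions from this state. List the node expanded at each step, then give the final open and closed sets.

order=[(3,5) → (2,5)]; open=[(1,5) g=5 f=9, (3,4) g=4 f=9, (4,4) g=3 f=9, (6,4) g=1 f=9]; closed=[(2,5), (3,5), (4,5), (5,5), (6,5)]

step 1: expand (3,5) (f=9, h=6) → closed; open now [(2,5) g=4 f=9, (3,4) g=4 f=9, (4,4) g=3 f=9, (6,4) g=1 f=9]
step 2: expand (2,5) (f=9, h=5) → closed; open now [(1,5) g=5 f=9, (3,4) g=4 f=9, (4,4) g=3 f=9, (6,4) g=1 f=9]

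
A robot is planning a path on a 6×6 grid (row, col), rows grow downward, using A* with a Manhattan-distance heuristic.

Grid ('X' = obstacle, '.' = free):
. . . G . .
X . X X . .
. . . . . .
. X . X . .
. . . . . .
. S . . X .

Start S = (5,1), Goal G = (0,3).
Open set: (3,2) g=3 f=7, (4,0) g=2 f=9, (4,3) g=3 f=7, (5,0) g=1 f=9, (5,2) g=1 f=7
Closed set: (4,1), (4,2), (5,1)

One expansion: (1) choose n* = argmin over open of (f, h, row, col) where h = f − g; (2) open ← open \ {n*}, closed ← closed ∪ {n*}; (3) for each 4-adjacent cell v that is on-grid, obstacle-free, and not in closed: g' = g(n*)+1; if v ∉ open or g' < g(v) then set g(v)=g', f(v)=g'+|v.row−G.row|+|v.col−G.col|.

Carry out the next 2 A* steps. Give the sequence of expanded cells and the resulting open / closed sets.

step 1: expand (3,2) (f=7, h=4) → closed; open now [(2,2) g=4 f=7, (4,0) g=2 f=9, (4,3) g=3 f=7, (5,0) g=1 f=9, (5,2) g=1 f=7]
step 2: expand (2,2) (f=7, h=3) → closed; open now [(2,1) g=5 f=9, (2,3) g=5 f=7, (4,0) g=2 f=9, (4,3) g=3 f=7, (5,0) g=1 f=9, (5,2) g=1 f=7]

order=[(3,2) → (2,2)]; open=[(2,1) g=5 f=9, (2,3) g=5 f=7, (4,0) g=2 f=9, (4,3) g=3 f=7, (5,0) g=1 f=9, (5,2) g=1 f=7]; closed=[(2,2), (3,2), (4,1), (4,2), (5,1)]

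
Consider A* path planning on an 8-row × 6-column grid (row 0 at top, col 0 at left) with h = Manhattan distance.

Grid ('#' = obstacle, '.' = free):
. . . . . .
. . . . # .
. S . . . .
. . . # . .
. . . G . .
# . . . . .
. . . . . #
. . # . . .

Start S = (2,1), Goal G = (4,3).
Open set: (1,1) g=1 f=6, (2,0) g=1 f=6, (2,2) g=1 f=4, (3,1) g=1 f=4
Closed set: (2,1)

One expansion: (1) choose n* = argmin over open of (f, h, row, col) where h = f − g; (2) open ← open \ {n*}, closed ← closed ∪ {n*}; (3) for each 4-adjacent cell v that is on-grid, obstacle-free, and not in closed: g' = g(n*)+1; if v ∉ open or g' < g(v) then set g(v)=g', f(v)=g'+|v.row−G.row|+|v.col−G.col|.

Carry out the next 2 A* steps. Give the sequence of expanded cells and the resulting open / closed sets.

step 1: expand (2,2) (f=4, h=3) → closed; open now [(1,1) g=1 f=6, (1,2) g=2 f=6, (2,0) g=1 f=6, (2,3) g=2 f=4, (3,1) g=1 f=4, (3,2) g=2 f=4]
step 2: expand (2,3) (f=4, h=2) → closed; open now [(1,1) g=1 f=6, (1,2) g=2 f=6, (1,3) g=3 f=6, (2,0) g=1 f=6, (2,4) g=3 f=6, (3,1) g=1 f=4, (3,2) g=2 f=4]

order=[(2,2) → (2,3)]; open=[(1,1) g=1 f=6, (1,2) g=2 f=6, (1,3) g=3 f=6, (2,0) g=1 f=6, (2,4) g=3 f=6, (3,1) g=1 f=4, (3,2) g=2 f=4]; closed=[(2,1), (2,2), (2,3)]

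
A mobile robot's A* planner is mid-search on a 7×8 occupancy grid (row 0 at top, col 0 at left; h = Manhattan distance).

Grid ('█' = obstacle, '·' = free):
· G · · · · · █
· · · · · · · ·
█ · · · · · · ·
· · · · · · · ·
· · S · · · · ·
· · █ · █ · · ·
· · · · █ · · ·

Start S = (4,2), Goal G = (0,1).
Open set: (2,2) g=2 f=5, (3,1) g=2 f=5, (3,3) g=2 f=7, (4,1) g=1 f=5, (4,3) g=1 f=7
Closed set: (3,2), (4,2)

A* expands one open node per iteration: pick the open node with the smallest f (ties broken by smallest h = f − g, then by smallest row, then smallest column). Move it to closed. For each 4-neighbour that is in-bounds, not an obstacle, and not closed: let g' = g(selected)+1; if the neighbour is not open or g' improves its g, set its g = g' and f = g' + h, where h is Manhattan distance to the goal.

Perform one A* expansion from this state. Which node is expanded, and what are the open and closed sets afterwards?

expanded=(2,2); open=[(1,2) g=3 f=5, (2,1) g=3 f=5, (2,3) g=3 f=7, (3,1) g=2 f=5, (3,3) g=2 f=7, (4,1) g=1 f=5, (4,3) g=1 f=7]; closed=[(2,2), (3,2), (4,2)]

step 1: expand (2,2) (f=5, h=3) → closed; open now [(1,2) g=3 f=5, (2,1) g=3 f=5, (2,3) g=3 f=7, (3,1) g=2 f=5, (3,3) g=2 f=7, (4,1) g=1 f=5, (4,3) g=1 f=7]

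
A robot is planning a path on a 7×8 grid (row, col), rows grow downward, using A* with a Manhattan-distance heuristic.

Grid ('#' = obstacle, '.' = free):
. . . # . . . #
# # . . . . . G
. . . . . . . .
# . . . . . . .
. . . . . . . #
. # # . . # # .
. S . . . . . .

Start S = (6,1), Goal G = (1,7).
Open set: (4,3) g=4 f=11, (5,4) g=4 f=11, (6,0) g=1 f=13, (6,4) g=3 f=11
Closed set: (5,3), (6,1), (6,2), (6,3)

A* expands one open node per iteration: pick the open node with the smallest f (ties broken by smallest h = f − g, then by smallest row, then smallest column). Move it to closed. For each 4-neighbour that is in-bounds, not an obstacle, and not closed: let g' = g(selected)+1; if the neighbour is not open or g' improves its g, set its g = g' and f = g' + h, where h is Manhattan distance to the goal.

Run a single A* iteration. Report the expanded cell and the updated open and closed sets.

step 1: expand (4,3) (f=11, h=7) → closed; open now [(3,3) g=5 f=11, (4,2) g=5 f=13, (4,4) g=5 f=11, (5,4) g=4 f=11, (6,0) g=1 f=13, (6,4) g=3 f=11]

expanded=(4,3); open=[(3,3) g=5 f=11, (4,2) g=5 f=13, (4,4) g=5 f=11, (5,4) g=4 f=11, (6,0) g=1 f=13, (6,4) g=3 f=11]; closed=[(4,3), (5,3), (6,1), (6,2), (6,3)]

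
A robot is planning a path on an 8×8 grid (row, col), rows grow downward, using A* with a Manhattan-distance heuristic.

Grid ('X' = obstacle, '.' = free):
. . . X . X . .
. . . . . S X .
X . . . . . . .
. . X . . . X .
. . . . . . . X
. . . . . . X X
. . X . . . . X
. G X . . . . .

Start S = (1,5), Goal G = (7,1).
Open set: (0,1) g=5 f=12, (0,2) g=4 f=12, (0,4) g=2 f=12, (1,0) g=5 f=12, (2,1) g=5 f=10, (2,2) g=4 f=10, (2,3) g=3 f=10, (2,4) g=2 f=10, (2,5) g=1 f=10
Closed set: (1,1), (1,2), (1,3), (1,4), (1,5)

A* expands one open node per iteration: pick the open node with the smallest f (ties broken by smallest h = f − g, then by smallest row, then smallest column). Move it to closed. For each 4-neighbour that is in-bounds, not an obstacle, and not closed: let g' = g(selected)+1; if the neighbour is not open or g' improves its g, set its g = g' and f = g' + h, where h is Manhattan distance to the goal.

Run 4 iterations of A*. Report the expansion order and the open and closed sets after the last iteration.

step 1: expand (2,1) (f=10, h=5) → closed; open now [(0,1) g=5 f=12, (0,2) g=4 f=12, (0,4) g=2 f=12, (1,0) g=5 f=12, (2,2) g=4 f=10, (2,3) g=3 f=10, (2,4) g=2 f=10, (2,5) g=1 f=10, (3,1) g=6 f=10]
step 2: expand (3,1) (f=10, h=4) → closed; open now [(0,1) g=5 f=12, (0,2) g=4 f=12, (0,4) g=2 f=12, (1,0) g=5 f=12, (2,2) g=4 f=10, (2,3) g=3 f=10, (2,4) g=2 f=10, (2,5) g=1 f=10, (3,0) g=7 f=12, (4,1) g=7 f=10]
step 3: expand (4,1) (f=10, h=3) → closed; open now [(0,1) g=5 f=12, (0,2) g=4 f=12, (0,4) g=2 f=12, (1,0) g=5 f=12, (2,2) g=4 f=10, (2,3) g=3 f=10, (2,4) g=2 f=10, (2,5) g=1 f=10, (3,0) g=7 f=12, (4,0) g=8 f=12, (4,2) g=8 f=12, (5,1) g=8 f=10]
step 4: expand (5,1) (f=10, h=2) → closed; open now [(0,1) g=5 f=12, (0,2) g=4 f=12, (0,4) g=2 f=12, (1,0) g=5 f=12, (2,2) g=4 f=10, (2,3) g=3 f=10, (2,4) g=2 f=10, (2,5) g=1 f=10, (3,0) g=7 f=12, (4,0) g=8 f=12, (4,2) g=8 f=12, (5,0) g=9 f=12, (5,2) g=9 f=12, (6,1) g=9 f=10]

order=[(2,1) → (3,1) → (4,1) → (5,1)]; open=[(0,1) g=5 f=12, (0,2) g=4 f=12, (0,4) g=2 f=12, (1,0) g=5 f=12, (2,2) g=4 f=10, (2,3) g=3 f=10, (2,4) g=2 f=10, (2,5) g=1 f=10, (3,0) g=7 f=12, (4,0) g=8 f=12, (4,2) g=8 f=12, (5,0) g=9 f=12, (5,2) g=9 f=12, (6,1) g=9 f=10]; closed=[(1,1), (1,2), (1,3), (1,4), (1,5), (2,1), (3,1), (4,1), (5,1)]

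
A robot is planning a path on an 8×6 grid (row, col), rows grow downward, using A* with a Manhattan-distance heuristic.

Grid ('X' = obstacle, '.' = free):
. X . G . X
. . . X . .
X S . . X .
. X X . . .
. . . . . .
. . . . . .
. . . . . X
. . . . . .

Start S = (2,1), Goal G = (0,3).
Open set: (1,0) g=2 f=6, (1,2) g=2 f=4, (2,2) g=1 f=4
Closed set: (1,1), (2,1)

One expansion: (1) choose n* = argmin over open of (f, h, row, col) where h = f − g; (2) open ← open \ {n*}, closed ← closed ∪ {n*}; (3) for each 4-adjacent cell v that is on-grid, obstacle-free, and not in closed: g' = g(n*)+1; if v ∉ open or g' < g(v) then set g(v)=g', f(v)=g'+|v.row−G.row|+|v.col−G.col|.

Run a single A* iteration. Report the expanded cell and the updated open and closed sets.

step 1: expand (1,2) (f=4, h=2) → closed; open now [(0,2) g=3 f=4, (1,0) g=2 f=6, (2,2) g=1 f=4]

expanded=(1,2); open=[(0,2) g=3 f=4, (1,0) g=2 f=6, (2,2) g=1 f=4]; closed=[(1,1), (1,2), (2,1)]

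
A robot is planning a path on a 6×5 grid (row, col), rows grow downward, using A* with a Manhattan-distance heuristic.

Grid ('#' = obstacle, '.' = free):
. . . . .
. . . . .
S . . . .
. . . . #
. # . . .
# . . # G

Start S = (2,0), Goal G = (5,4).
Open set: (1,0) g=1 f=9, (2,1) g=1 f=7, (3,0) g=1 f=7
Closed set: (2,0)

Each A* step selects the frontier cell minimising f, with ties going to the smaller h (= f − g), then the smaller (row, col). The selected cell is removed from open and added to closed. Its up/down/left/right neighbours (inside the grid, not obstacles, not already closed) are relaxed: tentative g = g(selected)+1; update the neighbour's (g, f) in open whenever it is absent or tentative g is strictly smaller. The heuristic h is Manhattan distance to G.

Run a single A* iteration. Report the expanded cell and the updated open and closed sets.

expanded=(2,1); open=[(1,0) g=1 f=9, (1,1) g=2 f=9, (2,2) g=2 f=7, (3,0) g=1 f=7, (3,1) g=2 f=7]; closed=[(2,0), (2,1)]

step 1: expand (2,1) (f=7, h=6) → closed; open now [(1,0) g=1 f=9, (1,1) g=2 f=9, (2,2) g=2 f=7, (3,0) g=1 f=7, (3,1) g=2 f=7]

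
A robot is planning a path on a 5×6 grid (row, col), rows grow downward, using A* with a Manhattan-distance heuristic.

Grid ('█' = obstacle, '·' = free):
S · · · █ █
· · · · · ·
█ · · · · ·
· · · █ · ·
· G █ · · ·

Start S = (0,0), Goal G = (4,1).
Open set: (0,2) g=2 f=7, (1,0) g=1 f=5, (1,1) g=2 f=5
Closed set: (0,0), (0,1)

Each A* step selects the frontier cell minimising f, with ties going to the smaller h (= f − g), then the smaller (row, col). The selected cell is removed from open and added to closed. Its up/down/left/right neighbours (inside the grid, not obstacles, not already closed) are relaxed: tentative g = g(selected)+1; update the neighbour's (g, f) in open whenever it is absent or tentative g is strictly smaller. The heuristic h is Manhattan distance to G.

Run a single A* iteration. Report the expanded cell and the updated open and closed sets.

expanded=(1,1); open=[(0,2) g=2 f=7, (1,0) g=1 f=5, (1,2) g=3 f=7, (2,1) g=3 f=5]; closed=[(0,0), (0,1), (1,1)]

step 1: expand (1,1) (f=5, h=3) → closed; open now [(0,2) g=2 f=7, (1,0) g=1 f=5, (1,2) g=3 f=7, (2,1) g=3 f=5]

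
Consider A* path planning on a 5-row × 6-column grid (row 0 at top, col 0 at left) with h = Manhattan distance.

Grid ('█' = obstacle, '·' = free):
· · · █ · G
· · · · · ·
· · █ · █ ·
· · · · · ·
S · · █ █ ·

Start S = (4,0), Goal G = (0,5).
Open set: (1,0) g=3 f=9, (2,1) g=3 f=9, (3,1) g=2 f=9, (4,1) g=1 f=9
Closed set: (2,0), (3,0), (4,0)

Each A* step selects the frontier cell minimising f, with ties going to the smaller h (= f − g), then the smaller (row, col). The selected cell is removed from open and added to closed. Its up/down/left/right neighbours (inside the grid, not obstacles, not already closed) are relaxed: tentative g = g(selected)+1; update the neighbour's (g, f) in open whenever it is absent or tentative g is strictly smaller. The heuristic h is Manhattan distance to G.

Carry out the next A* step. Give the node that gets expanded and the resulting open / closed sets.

step 1: expand (1,0) (f=9, h=6) → closed; open now [(0,0) g=4 f=9, (1,1) g=4 f=9, (2,1) g=3 f=9, (3,1) g=2 f=9, (4,1) g=1 f=9]

expanded=(1,0); open=[(0,0) g=4 f=9, (1,1) g=4 f=9, (2,1) g=3 f=9, (3,1) g=2 f=9, (4,1) g=1 f=9]; closed=[(1,0), (2,0), (3,0), (4,0)]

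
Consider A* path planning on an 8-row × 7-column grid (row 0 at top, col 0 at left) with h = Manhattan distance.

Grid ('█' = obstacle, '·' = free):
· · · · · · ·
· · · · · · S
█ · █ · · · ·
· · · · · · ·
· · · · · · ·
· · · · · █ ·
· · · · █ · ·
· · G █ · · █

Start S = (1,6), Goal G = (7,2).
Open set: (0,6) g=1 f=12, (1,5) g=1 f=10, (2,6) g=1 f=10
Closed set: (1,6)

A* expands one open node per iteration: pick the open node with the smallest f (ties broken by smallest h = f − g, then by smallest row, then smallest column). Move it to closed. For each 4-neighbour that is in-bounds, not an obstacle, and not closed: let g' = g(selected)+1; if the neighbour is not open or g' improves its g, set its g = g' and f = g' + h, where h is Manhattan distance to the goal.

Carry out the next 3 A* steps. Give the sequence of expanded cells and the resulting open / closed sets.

order=[(1,5) → (1,4) → (1,3)]; open=[(0,3) g=4 f=12, (0,4) g=3 f=12, (0,5) g=2 f=12, (0,6) g=1 f=12, (1,2) g=4 f=10, (2,3) g=4 f=10, (2,4) g=3 f=10, (2,5) g=2 f=10, (2,6) g=1 f=10]; closed=[(1,3), (1,4), (1,5), (1,6)]

step 1: expand (1,5) (f=10, h=9) → closed; open now [(0,5) g=2 f=12, (0,6) g=1 f=12, (1,4) g=2 f=10, (2,5) g=2 f=10, (2,6) g=1 f=10]
step 2: expand (1,4) (f=10, h=8) → closed; open now [(0,4) g=3 f=12, (0,5) g=2 f=12, (0,6) g=1 f=12, (1,3) g=3 f=10, (2,4) g=3 f=10, (2,5) g=2 f=10, (2,6) g=1 f=10]
step 3: expand (1,3) (f=10, h=7) → closed; open now [(0,3) g=4 f=12, (0,4) g=3 f=12, (0,5) g=2 f=12, (0,6) g=1 f=12, (1,2) g=4 f=10, (2,3) g=4 f=10, (2,4) g=3 f=10, (2,5) g=2 f=10, (2,6) g=1 f=10]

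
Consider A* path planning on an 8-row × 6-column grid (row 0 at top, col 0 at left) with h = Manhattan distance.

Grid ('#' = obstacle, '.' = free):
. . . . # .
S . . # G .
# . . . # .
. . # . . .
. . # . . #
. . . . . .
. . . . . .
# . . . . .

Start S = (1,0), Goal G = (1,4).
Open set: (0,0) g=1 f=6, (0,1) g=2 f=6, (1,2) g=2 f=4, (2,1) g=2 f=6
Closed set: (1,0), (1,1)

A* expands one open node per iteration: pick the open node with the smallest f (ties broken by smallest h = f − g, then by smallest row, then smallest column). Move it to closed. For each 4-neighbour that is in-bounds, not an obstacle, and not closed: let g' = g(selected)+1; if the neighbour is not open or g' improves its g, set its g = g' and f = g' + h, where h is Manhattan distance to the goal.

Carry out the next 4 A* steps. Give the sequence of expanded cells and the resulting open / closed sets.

step 1: expand (1,2) (f=4, h=2) → closed; open now [(0,0) g=1 f=6, (0,1) g=2 f=6, (0,2) g=3 f=6, (2,1) g=2 f=6, (2,2) g=3 f=6]
step 2: expand (0,2) (f=6, h=3) → closed; open now [(0,0) g=1 f=6, (0,1) g=2 f=6, (0,3) g=4 f=6, (2,1) g=2 f=6, (2,2) g=3 f=6]
step 3: expand (0,3) (f=6, h=2) → closed; open now [(0,0) g=1 f=6, (0,1) g=2 f=6, (2,1) g=2 f=6, (2,2) g=3 f=6]
step 4: expand (2,2) (f=6, h=3) → closed; open now [(0,0) g=1 f=6, (0,1) g=2 f=6, (2,1) g=2 f=6, (2,3) g=4 f=6]

order=[(1,2) → (0,2) → (0,3) → (2,2)]; open=[(0,0) g=1 f=6, (0,1) g=2 f=6, (2,1) g=2 f=6, (2,3) g=4 f=6]; closed=[(0,2), (0,3), (1,0), (1,1), (1,2), (2,2)]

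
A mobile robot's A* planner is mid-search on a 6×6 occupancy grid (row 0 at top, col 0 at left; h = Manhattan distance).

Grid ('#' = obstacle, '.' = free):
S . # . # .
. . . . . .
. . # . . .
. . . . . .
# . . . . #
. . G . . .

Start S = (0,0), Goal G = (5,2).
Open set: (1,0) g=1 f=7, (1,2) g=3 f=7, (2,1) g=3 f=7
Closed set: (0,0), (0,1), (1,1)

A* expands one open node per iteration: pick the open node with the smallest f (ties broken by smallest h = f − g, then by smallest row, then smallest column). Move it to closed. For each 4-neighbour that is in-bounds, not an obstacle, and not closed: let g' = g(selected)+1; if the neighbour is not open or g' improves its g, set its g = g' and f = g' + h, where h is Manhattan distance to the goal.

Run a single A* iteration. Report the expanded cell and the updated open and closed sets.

expanded=(1,2); open=[(1,0) g=1 f=7, (1,3) g=4 f=9, (2,1) g=3 f=7]; closed=[(0,0), (0,1), (1,1), (1,2)]

step 1: expand (1,2) (f=7, h=4) → closed; open now [(1,0) g=1 f=7, (1,3) g=4 f=9, (2,1) g=3 f=7]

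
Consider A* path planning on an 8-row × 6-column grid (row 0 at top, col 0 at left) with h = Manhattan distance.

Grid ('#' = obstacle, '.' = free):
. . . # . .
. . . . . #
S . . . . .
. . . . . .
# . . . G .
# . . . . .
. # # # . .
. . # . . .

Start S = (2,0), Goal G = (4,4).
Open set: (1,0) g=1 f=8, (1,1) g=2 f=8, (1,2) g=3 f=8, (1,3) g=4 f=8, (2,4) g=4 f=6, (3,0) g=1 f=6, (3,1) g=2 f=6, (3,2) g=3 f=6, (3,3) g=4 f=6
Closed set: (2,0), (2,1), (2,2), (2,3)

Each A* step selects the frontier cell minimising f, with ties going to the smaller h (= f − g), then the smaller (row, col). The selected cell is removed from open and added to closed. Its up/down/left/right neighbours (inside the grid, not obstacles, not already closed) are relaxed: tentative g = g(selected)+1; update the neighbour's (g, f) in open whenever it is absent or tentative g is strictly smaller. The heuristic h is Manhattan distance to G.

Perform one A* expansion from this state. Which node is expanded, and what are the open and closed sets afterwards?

step 1: expand (2,4) (f=6, h=2) → closed; open now [(1,0) g=1 f=8, (1,1) g=2 f=8, (1,2) g=3 f=8, (1,3) g=4 f=8, (1,4) g=5 f=8, (2,5) g=5 f=8, (3,0) g=1 f=6, (3,1) g=2 f=6, (3,2) g=3 f=6, (3,3) g=4 f=6, (3,4) g=5 f=6]

expanded=(2,4); open=[(1,0) g=1 f=8, (1,1) g=2 f=8, (1,2) g=3 f=8, (1,3) g=4 f=8, (1,4) g=5 f=8, (2,5) g=5 f=8, (3,0) g=1 f=6, (3,1) g=2 f=6, (3,2) g=3 f=6, (3,3) g=4 f=6, (3,4) g=5 f=6]; closed=[(2,0), (2,1), (2,2), (2,3), (2,4)]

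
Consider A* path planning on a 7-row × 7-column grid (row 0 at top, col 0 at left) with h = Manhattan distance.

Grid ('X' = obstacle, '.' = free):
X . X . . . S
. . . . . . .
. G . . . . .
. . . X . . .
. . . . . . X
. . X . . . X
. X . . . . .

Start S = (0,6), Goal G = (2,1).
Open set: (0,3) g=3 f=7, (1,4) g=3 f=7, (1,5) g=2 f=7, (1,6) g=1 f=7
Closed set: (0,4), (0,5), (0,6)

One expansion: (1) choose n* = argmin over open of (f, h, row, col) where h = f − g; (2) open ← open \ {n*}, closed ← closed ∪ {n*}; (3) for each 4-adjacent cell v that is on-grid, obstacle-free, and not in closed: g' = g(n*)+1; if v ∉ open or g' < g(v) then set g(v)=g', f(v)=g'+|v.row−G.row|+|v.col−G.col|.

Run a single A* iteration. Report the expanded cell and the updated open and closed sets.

expanded=(0,3); open=[(1,3) g=4 f=7, (1,4) g=3 f=7, (1,5) g=2 f=7, (1,6) g=1 f=7]; closed=[(0,3), (0,4), (0,5), (0,6)]

step 1: expand (0,3) (f=7, h=4) → closed; open now [(1,3) g=4 f=7, (1,4) g=3 f=7, (1,5) g=2 f=7, (1,6) g=1 f=7]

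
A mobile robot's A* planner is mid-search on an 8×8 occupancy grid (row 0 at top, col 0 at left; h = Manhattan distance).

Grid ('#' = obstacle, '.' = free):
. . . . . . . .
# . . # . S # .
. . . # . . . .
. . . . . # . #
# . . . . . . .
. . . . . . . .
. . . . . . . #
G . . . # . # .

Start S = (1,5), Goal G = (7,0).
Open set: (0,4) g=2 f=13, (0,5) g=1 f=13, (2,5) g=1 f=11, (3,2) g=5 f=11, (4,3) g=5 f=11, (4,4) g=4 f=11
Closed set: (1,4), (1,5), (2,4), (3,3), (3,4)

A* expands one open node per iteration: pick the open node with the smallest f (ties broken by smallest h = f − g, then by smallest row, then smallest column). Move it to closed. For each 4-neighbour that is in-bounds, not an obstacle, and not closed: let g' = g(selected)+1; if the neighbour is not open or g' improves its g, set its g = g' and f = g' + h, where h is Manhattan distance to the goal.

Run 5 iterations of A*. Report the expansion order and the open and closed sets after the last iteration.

step 1: expand (3,2) (f=11, h=6) → closed; open now [(0,4) g=2 f=13, (0,5) g=1 f=13, (2,2) g=6 f=13, (2,5) g=1 f=11, (3,1) g=6 f=11, (4,2) g=6 f=11, (4,3) g=5 f=11, (4,4) g=4 f=11]
step 2: expand (3,1) (f=11, h=5) → closed; open now [(0,4) g=2 f=13, (0,5) g=1 f=13, (2,1) g=7 f=13, (2,2) g=6 f=13, (2,5) g=1 f=11, (3,0) g=7 f=11, (4,1) g=7 f=11, (4,2) g=6 f=11, (4,3) g=5 f=11, (4,4) g=4 f=11]
step 3: expand (3,0) (f=11, h=4) → closed; open now [(0,4) g=2 f=13, (0,5) g=1 f=13, (2,0) g=8 f=13, (2,1) g=7 f=13, (2,2) g=6 f=13, (2,5) g=1 f=11, (4,1) g=7 f=11, (4,2) g=6 f=11, (4,3) g=5 f=11, (4,4) g=4 f=11]
step 4: expand (4,1) (f=11, h=4) → closed; open now [(0,4) g=2 f=13, (0,5) g=1 f=13, (2,0) g=8 f=13, (2,1) g=7 f=13, (2,2) g=6 f=13, (2,5) g=1 f=11, (4,2) g=6 f=11, (4,3) g=5 f=11, (4,4) g=4 f=11, (5,1) g=8 f=11]
step 5: expand (5,1) (f=11, h=3) → closed; open now [(0,4) g=2 f=13, (0,5) g=1 f=13, (2,0) g=8 f=13, (2,1) g=7 f=13, (2,2) g=6 f=13, (2,5) g=1 f=11, (4,2) g=6 f=11, (4,3) g=5 f=11, (4,4) g=4 f=11, (5,0) g=9 f=11, (5,2) g=9 f=13, (6,1) g=9 f=11]

order=[(3,2) → (3,1) → (3,0) → (4,1) → (5,1)]; open=[(0,4) g=2 f=13, (0,5) g=1 f=13, (2,0) g=8 f=13, (2,1) g=7 f=13, (2,2) g=6 f=13, (2,5) g=1 f=11, (4,2) g=6 f=11, (4,3) g=5 f=11, (4,4) g=4 f=11, (5,0) g=9 f=11, (5,2) g=9 f=13, (6,1) g=9 f=11]; closed=[(1,4), (1,5), (2,4), (3,0), (3,1), (3,2), (3,3), (3,4), (4,1), (5,1)]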